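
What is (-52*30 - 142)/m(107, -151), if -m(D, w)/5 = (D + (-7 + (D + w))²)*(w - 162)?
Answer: -851/2119010 ≈ -0.00040160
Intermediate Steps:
m(D, w) = -5*(-162 + w)*(D + (-7 + D + w)²) (m(D, w) = -5*(D + (-7 + (D + w))²)*(w - 162) = -5*(D + (-7 + D + w)²)*(-162 + w) = -5*(-162 + w)*(D + (-7 + D + w)²))
(-52*30 - 142)/m(107, -151) = (-52*30 - 142)/(810*107 + 810*(-7 + 107 - 151)² - 5*107*(-151) - 5*(-151)*(-7 + 107 - 151)²) = (-1560 - 142)/(86670 + 810*(-51)² + 80785 - 5*(-151)*(-51)²) = -1702/(86670 + 810*2601 + 80785 - 5*(-151)*2601) = -1702/(86670 + 2106810 + 80785 + 1963755) = -1702/4238020 = -1702*1/4238020 = -851/2119010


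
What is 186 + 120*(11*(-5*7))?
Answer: -46014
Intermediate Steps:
186 + 120*(11*(-5*7)) = 186 + 120*(11*(-35)) = 186 + 120*(-385) = 186 - 46200 = -46014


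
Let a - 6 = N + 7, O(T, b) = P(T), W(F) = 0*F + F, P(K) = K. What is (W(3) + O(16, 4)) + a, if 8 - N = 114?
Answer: -74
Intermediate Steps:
N = -106 (N = 8 - 1*114 = 8 - 114 = -106)
W(F) = F (W(F) = 0 + F = F)
O(T, b) = T
a = -93 (a = 6 + (-106 + 7) = 6 - 99 = -93)
(W(3) + O(16, 4)) + a = (3 + 16) - 93 = 19 - 93 = -74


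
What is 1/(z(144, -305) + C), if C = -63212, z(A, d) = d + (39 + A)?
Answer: -1/63334 ≈ -1.5789e-5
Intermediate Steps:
z(A, d) = 39 + A + d
1/(z(144, -305) + C) = 1/((39 + 144 - 305) - 63212) = 1/(-122 - 63212) = 1/(-63334) = -1/63334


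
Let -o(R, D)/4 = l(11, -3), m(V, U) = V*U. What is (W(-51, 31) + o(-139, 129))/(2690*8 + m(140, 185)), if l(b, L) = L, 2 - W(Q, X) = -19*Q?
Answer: -191/9484 ≈ -0.020139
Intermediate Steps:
m(V, U) = U*V
W(Q, X) = 2 + 19*Q (W(Q, X) = 2 - (-19)*Q = 2 + 19*Q)
o(R, D) = 12 (o(R, D) = -4*(-3) = 12)
(W(-51, 31) + o(-139, 129))/(2690*8 + m(140, 185)) = ((2 + 19*(-51)) + 12)/(2690*8 + 185*140) = ((2 - 969) + 12)/(21520 + 25900) = (-967 + 12)/47420 = -955*1/47420 = -191/9484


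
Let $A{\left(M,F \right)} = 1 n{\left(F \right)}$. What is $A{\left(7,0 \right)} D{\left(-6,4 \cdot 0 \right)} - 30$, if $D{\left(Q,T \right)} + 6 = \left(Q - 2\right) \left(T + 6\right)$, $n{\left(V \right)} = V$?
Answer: $-30$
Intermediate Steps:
$D{\left(Q,T \right)} = -6 + \left(-2 + Q\right) \left(6 + T\right)$ ($D{\left(Q,T \right)} = -6 + \left(Q - 2\right) \left(T + 6\right) = -6 + \left(-2 + Q\right) \left(6 + T\right)$)
$A{\left(M,F \right)} = F$ ($A{\left(M,F \right)} = 1 F = F$)
$A{\left(7,0 \right)} D{\left(-6,4 \cdot 0 \right)} - 30 = 0 \left(-18 - 2 \cdot 4 \cdot 0 + 6 \left(-6\right) - 6 \cdot 4 \cdot 0\right) - 30 = 0 \left(-18 - 0 - 36 - 0\right) - 30 = 0 \left(-18 + 0 - 36 + 0\right) - 30 = 0 \left(-54\right) - 30 = 0 - 30 = -30$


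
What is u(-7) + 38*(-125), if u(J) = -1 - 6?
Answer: -4757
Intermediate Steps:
u(J) = -7
u(-7) + 38*(-125) = -7 + 38*(-125) = -7 - 4750 = -4757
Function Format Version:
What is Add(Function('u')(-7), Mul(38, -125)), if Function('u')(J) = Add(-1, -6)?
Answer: -4757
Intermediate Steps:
Function('u')(J) = -7
Add(Function('u')(-7), Mul(38, -125)) = Add(-7, Mul(38, -125)) = Add(-7, -4750) = -4757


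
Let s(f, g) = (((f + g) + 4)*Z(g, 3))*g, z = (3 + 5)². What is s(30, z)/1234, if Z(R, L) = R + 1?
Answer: 203840/617 ≈ 330.37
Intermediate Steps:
Z(R, L) = 1 + R
z = 64 (z = 8² = 64)
s(f, g) = g*(1 + g)*(4 + f + g) (s(f, g) = (((f + g) + 4)*(1 + g))*g = ((4 + f + g)*(1 + g))*g = ((1 + g)*(4 + f + g))*g = g*(1 + g)*(4 + f + g))
s(30, z)/1234 = (64*(1 + 64)*(4 + 30 + 64))/1234 = (64*65*98)*(1/1234) = 407680*(1/1234) = 203840/617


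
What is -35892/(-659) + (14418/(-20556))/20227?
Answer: 829077178869/15222395206 ≈ 54.464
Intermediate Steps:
-35892/(-659) + (14418/(-20556))/20227 = -35892*(-1/659) + (14418*(-1/20556))*(1/20227) = 35892/659 - 801/1142*1/20227 = 35892/659 - 801/23099234 = 829077178869/15222395206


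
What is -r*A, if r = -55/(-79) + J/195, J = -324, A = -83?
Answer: -411431/5135 ≈ -80.123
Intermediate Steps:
r = -4957/5135 (r = -55/(-79) - 324/195 = -55*(-1/79) - 324*1/195 = 55/79 - 108/65 = -4957/5135 ≈ -0.96534)
-r*A = -(-4957)*(-83)/5135 = -1*411431/5135 = -411431/5135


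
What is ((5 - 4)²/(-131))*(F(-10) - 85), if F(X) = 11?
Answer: 74/131 ≈ 0.56489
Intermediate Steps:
((5 - 4)²/(-131))*(F(-10) - 85) = ((5 - 4)²/(-131))*(11 - 85) = (1²*(-1/131))*(-74) = (1*(-1/131))*(-74) = -1/131*(-74) = 74/131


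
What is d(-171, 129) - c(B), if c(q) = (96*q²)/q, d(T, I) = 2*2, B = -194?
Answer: 18628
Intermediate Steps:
d(T, I) = 4
c(q) = 96*q
d(-171, 129) - c(B) = 4 - 96*(-194) = 4 - 1*(-18624) = 4 + 18624 = 18628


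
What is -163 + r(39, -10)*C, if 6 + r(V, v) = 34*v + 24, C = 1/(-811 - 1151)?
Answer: -159742/981 ≈ -162.84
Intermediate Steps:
C = -1/1962 (C = 1/(-1962) = -1/1962 ≈ -0.00050968)
r(V, v) = 18 + 34*v (r(V, v) = -6 + (34*v + 24) = -6 + (24 + 34*v) = 18 + 34*v)
-163 + r(39, -10)*C = -163 + (18 + 34*(-10))*(-1/1962) = -163 + (18 - 340)*(-1/1962) = -163 - 322*(-1/1962) = -163 + 161/981 = -159742/981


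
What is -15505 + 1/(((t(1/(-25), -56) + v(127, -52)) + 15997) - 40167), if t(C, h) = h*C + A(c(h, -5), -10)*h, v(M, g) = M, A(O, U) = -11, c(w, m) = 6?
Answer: -9080022620/585619 ≈ -15505.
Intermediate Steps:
t(C, h) = -11*h + C*h (t(C, h) = h*C - 11*h = C*h - 11*h = -11*h + C*h)
-15505 + 1/(((t(1/(-25), -56) + v(127, -52)) + 15997) - 40167) = -15505 + 1/(((-56*(-11 + 1/(-25)) + 127) + 15997) - 40167) = -15505 + 1/(((-56*(-11 - 1/25) + 127) + 15997) - 40167) = -15505 + 1/(((-56*(-276/25) + 127) + 15997) - 40167) = -15505 + 1/(((15456/25 + 127) + 15997) - 40167) = -15505 + 1/((18631/25 + 15997) - 40167) = -15505 + 1/(418556/25 - 40167) = -15505 + 1/(-585619/25) = -15505 - 25/585619 = -9080022620/585619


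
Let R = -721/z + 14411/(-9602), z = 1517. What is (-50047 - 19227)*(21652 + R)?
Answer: -10923100560368843/7283117 ≈ -1.4998e+9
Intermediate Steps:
R = -28784529/14566234 (R = -721/1517 + 14411/(-9602) = -721*1/1517 + 14411*(-1/9602) = -721/1517 - 14411/9602 = -28784529/14566234 ≈ -1.9761)
(-50047 - 19227)*(21652 + R) = (-50047 - 19227)*(21652 - 28784529/14566234) = -69274*315359314039/14566234 = -10923100560368843/7283117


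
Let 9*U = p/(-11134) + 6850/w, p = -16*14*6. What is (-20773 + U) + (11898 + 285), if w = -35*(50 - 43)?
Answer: -21096447592/2455047 ≈ -8593.1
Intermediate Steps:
p = -1344 (p = -224*6 = -1344)
w = -245 (w = -35*7 = -245)
U = -7593862/2455047 (U = (-1344/(-11134) + 6850/(-245))/9 = (-1344*(-1/11134) + 6850*(-1/245))/9 = (672/5567 - 1370/49)/9 = (⅑)*(-7593862/272783) = -7593862/2455047 ≈ -3.0932)
(-20773 + U) + (11898 + 285) = (-20773 - 7593862/2455047) + (11898 + 285) = -51006285193/2455047 + 12183 = -21096447592/2455047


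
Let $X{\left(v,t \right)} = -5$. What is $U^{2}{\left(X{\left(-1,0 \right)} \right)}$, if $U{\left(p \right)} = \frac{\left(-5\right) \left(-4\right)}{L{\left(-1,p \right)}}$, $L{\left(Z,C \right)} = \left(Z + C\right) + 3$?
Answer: $\frac{400}{9} \approx 44.444$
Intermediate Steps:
$L{\left(Z,C \right)} = 3 + C + Z$ ($L{\left(Z,C \right)} = \left(C + Z\right) + 3 = 3 + C + Z$)
$U{\left(p \right)} = \frac{20}{2 + p}$ ($U{\left(p \right)} = \frac{\left(-5\right) \left(-4\right)}{3 + p - 1} = \frac{20}{2 + p}$)
$U^{2}{\left(X{\left(-1,0 \right)} \right)} = \left(\frac{20}{2 - 5}\right)^{2} = \left(\frac{20}{-3}\right)^{2} = \left(20 \left(- \frac{1}{3}\right)\right)^{2} = \left(- \frac{20}{3}\right)^{2} = \frac{400}{9}$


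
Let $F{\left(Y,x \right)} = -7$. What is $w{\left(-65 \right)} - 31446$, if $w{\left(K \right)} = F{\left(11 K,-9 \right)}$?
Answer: $-31453$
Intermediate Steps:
$w{\left(K \right)} = -7$
$w{\left(-65 \right)} - 31446 = -7 - 31446 = -31453$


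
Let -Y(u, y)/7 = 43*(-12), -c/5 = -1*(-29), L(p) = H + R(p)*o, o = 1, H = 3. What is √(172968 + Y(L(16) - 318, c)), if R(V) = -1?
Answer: 18*√545 ≈ 420.21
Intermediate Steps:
L(p) = 2 (L(p) = 3 - 1*1 = 3 - 1 = 2)
c = -145 (c = -(-5)*(-29) = -5*29 = -145)
Y(u, y) = 3612 (Y(u, y) = -301*(-12) = -7*(-516) = 3612)
√(172968 + Y(L(16) - 318, c)) = √(172968 + 3612) = √176580 = 18*√545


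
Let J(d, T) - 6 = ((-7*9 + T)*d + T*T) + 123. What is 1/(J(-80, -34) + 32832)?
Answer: 1/41877 ≈ 2.3879e-5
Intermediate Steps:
J(d, T) = 129 + T**2 + d*(-63 + T) (J(d, T) = 6 + (((-7*9 + T)*d + T*T) + 123) = 6 + (((-63 + T)*d + T**2) + 123) = 6 + ((d*(-63 + T) + T**2) + 123) = 6 + ((T**2 + d*(-63 + T)) + 123) = 6 + (123 + T**2 + d*(-63 + T)) = 129 + T**2 + d*(-63 + T))
1/(J(-80, -34) + 32832) = 1/((129 + (-34)**2 - 63*(-80) - 34*(-80)) + 32832) = 1/((129 + 1156 + 5040 + 2720) + 32832) = 1/(9045 + 32832) = 1/41877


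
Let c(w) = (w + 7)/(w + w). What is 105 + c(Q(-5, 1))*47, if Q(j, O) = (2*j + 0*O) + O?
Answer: 992/9 ≈ 110.22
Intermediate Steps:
Q(j, O) = O + 2*j (Q(j, O) = (2*j + 0) + O = 2*j + O = O + 2*j)
c(w) = (7 + w)/(2*w) (c(w) = (7 + w)/((2*w)) = (7 + w)*(1/(2*w)) = (7 + w)/(2*w))
105 + c(Q(-5, 1))*47 = 105 + ((7 + (1 + 2*(-5)))/(2*(1 + 2*(-5))))*47 = 105 + ((7 + (1 - 10))/(2*(1 - 10)))*47 = 105 + ((½)*(7 - 9)/(-9))*47 = 105 + ((½)*(-⅑)*(-2))*47 = 105 + (⅑)*47 = 105 + 47/9 = 992/9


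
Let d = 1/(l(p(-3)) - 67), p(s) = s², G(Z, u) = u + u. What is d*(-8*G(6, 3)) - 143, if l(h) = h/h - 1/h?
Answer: -84653/595 ≈ -142.27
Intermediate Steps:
G(Z, u) = 2*u
l(h) = 1 - 1/h
d = -9/595 (d = 1/((-1 + (-3)²)/((-3)²) - 67) = 1/((-1 + 9)/9 - 67) = 1/((⅑)*8 - 67) = 1/(8/9 - 67) = 1/(-595/9) = -9/595 ≈ -0.015126)
d*(-8*G(6, 3)) - 143 = -(-72)*2*3/595 - 143 = -(-72)*6/595 - 143 = -9/595*(-48) - 143 = 432/595 - 143 = -84653/595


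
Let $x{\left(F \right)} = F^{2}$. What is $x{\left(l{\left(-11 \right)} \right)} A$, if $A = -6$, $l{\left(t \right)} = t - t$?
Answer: $0$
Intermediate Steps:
$l{\left(t \right)} = 0$
$x{\left(l{\left(-11 \right)} \right)} A = 0^{2} \left(-6\right) = 0 \left(-6\right) = 0$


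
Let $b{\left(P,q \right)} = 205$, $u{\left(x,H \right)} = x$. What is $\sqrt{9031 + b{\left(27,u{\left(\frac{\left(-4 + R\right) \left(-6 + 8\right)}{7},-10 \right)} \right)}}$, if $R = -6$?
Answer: $2 \sqrt{2309} \approx 96.104$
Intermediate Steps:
$\sqrt{9031 + b{\left(27,u{\left(\frac{\left(-4 + R\right) \left(-6 + 8\right)}{7},-10 \right)} \right)}} = \sqrt{9031 + 205} = \sqrt{9236} = 2 \sqrt{2309}$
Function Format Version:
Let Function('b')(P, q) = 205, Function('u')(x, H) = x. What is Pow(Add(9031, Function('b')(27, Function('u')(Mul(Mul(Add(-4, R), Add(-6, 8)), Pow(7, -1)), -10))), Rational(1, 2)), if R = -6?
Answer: Mul(2, Pow(2309, Rational(1, 2))) ≈ 96.104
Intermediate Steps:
Pow(Add(9031, Function('b')(27, Function('u')(Mul(Mul(Add(-4, R), Add(-6, 8)), Pow(7, -1)), -10))), Rational(1, 2)) = Pow(Add(9031, 205), Rational(1, 2)) = Pow(9236, Rational(1, 2)) = Mul(2, Pow(2309, Rational(1, 2)))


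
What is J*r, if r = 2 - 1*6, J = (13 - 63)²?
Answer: -10000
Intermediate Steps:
J = 2500 (J = (-50)² = 2500)
r = -4 (r = 2 - 6 = -4)
J*r = 2500*(-4) = -10000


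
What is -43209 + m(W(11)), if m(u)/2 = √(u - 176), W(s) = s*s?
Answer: -43209 + 2*I*√55 ≈ -43209.0 + 14.832*I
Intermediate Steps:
W(s) = s²
m(u) = 2*√(-176 + u) (m(u) = 2*√(u - 176) = 2*√(-176 + u))
-43209 + m(W(11)) = -43209 + 2*√(-176 + 11²) = -43209 + 2*√(-176 + 121) = -43209 + 2*√(-55) = -43209 + 2*(I*√55) = -43209 + 2*I*√55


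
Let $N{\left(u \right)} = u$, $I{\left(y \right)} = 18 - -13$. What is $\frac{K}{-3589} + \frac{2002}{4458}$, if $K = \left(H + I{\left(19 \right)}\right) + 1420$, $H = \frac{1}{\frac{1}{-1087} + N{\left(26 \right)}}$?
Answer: $\frac{10123775987}{226084636941} \approx 0.044779$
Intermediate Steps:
$I{\left(y \right)} = 31$ ($I{\left(y \right)} = 18 + 13 = 31$)
$H = \frac{1087}{28261}$ ($H = \frac{1}{\frac{1}{-1087} + 26} = \frac{1}{- \frac{1}{1087} + 26} = \frac{1}{\frac{28261}{1087}} = \frac{1087}{28261} \approx 0.038463$)
$K = \frac{41007798}{28261}$ ($K = \left(\frac{1087}{28261} + 31\right) + 1420 = \frac{877178}{28261} + 1420 = \frac{41007798}{28261} \approx 1451.0$)
$\frac{K}{-3589} + \frac{2002}{4458} = \frac{41007798}{28261 \left(-3589\right)} + \frac{2002}{4458} = \frac{41007798}{28261} \left(- \frac{1}{3589}\right) + 2002 \cdot \frac{1}{4458} = - \frac{41007798}{101428729} + \frac{1001}{2229} = \frac{10123775987}{226084636941}$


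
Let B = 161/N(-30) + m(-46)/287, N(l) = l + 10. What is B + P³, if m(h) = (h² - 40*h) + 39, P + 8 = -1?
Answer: -4150767/5740 ≈ -723.13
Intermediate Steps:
P = -9 (P = -8 - 1 = -9)
N(l) = 10 + l
m(h) = 39 + h² - 40*h
B = 33693/5740 (B = 161/(10 - 30) + (39 + (-46)² - 40*(-46))/287 = 161/(-20) + (39 + 2116 + 1840)*(1/287) = 161*(-1/20) + 3995*(1/287) = -161/20 + 3995/287 = 33693/5740 ≈ 5.8699)
B + P³ = 33693/5740 + (-9)³ = 33693/5740 - 729 = -4150767/5740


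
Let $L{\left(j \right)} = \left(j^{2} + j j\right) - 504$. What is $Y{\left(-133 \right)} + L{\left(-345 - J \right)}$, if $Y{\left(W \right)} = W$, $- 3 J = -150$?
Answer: $311413$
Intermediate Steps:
$J = 50$ ($J = \left(- \frac{1}{3}\right) \left(-150\right) = 50$)
$L{\left(j \right)} = -504 + 2 j^{2}$ ($L{\left(j \right)} = \left(j^{2} + j^{2}\right) - 504 = 2 j^{2} - 504 = -504 + 2 j^{2}$)
$Y{\left(-133 \right)} + L{\left(-345 - J \right)} = -133 - \left(504 - 2 \left(-345 - 50\right)^{2}\right) = -133 - \left(504 - 2 \left(-395\right)^{2}\right) = -133 + \left(-504 + 2 \cdot 156025\right) = -133 + \left(-504 + 312050\right) = -133 + 311546 = 311413$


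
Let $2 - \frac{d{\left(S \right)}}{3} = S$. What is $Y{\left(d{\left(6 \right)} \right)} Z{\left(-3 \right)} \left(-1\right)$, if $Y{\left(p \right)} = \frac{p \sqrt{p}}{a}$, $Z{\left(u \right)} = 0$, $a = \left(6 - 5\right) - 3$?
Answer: $0$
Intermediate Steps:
$d{\left(S \right)} = 6 - 3 S$
$a = -2$ ($a = 1 - 3 = -2$)
$Y{\left(p \right)} = - \frac{p^{\frac{3}{2}}}{2}$ ($Y{\left(p \right)} = \frac{p \sqrt{p}}{-2} = p^{\frac{3}{2}} \left(- \frac{1}{2}\right) = - \frac{p^{\frac{3}{2}}}{2}$)
$Y{\left(d{\left(6 \right)} \right)} Z{\left(-3 \right)} \left(-1\right) = - \frac{\left(6 - 18\right)^{\frac{3}{2}}}{2} \cdot 0 \left(-1\right) = - \frac{\left(-12\right)^{\frac{3}{2}}}{2} \cdot 0 \left(-1\right) = - \frac{\left(-24\right) i \sqrt{3}}{2} \cdot 0 \left(-1\right) = 12 i \sqrt{3} \cdot 0 \left(-1\right) = 0 \left(-1\right) = 0$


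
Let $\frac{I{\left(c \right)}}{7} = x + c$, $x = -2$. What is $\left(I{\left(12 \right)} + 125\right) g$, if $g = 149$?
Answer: $29055$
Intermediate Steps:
$I{\left(c \right)} = -14 + 7 c$ ($I{\left(c \right)} = 7 \left(-2 + c\right) = -14 + 7 c$)
$\left(I{\left(12 \right)} + 125\right) g = \left(\left(-14 + 7 \cdot 12\right) + 125\right) 149 = \left(\left(-14 + 84\right) + 125\right) 149 = \left(70 + 125\right) 149 = 195 \cdot 149 = 29055$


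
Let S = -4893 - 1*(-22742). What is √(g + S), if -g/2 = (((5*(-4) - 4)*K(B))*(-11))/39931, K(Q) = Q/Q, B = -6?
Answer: √28459937415521/39931 ≈ 133.60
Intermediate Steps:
K(Q) = 1
S = 17849 (S = -4893 + 22742 = 17849)
g = -528/39931 (g = -2*((5*(-4) - 4)*1)*(-11)/39931 = -2*((-20 - 4)*1)*(-11)/39931 = -2*-24*1*(-11)/39931 = -2*(-24*(-11))/39931 = -528/39931 ≈ -0.013223)
√(g + S) = √(-528/39931 + 17849) = √(712727891/39931) = √28459937415521/39931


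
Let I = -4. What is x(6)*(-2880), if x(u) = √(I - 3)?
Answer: -2880*I*√7 ≈ -7619.8*I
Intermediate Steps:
x(u) = I*√7 (x(u) = √(-4 - 3) = √(-7) = I*√7)
x(6)*(-2880) = (I*√7)*(-2880) = -2880*I*√7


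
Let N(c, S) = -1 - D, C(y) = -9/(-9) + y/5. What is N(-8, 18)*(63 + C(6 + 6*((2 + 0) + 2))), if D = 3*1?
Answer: -280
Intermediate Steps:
D = 3
C(y) = 1 + y/5 (C(y) = -9*(-⅑) + y*(⅕) = 1 + y/5)
N(c, S) = -4 (N(c, S) = -1 - 1*3 = -1 - 3 = -4)
N(-8, 18)*(63 + C(6 + 6*((2 + 0) + 2))) = -4*(63 + (1 + (6 + 6*((2 + 0) + 2))/5)) = -4*(63 + (1 + (6 + 6*(2 + 2))/5)) = -4*(63 + (1 + (6 + 6*4)/5)) = -4*(63 + (1 + (6 + 24)/5)) = -4*(63 + (1 + (⅕)*30)) = -4*(63 + (1 + 6)) = -4*(63 + 7) = -4*70 = -280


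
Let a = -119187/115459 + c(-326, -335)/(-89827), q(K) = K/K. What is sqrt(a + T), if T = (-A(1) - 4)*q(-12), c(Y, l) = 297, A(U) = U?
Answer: 23*I*sqrt(1227252098869628729)/10371335593 ≈ 2.4567*I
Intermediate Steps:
q(K) = 1
T = -5 (T = (-1*1 - 4)*1 = (-1 - 4)*1 = -5*1 = -5)
a = -10740501972/10371335593 (a = -119187/115459 + 297/(-89827) = -119187*1/115459 + 297*(-1/89827) = -119187/115459 - 297/89827 = -10740501972/10371335593 ≈ -1.0356)
sqrt(a + T) = sqrt(-10740501972/10371335593 - 5) = sqrt(-62597179937/10371335593) = 23*I*sqrt(1227252098869628729)/10371335593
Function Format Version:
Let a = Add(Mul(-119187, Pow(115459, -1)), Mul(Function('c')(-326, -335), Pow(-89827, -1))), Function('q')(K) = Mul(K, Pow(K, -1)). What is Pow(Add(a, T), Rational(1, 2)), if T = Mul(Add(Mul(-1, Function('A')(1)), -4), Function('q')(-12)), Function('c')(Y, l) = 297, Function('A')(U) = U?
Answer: Mul(Rational(23, 10371335593), I, Pow(1227252098869628729, Rational(1, 2))) ≈ Mul(2.4567, I)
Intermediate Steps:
Function('q')(K) = 1
T = -5 (T = Mul(Add(Mul(-1, 1), -4), 1) = Mul(Add(-1, -4), 1) = Mul(-5, 1) = -5)
a = Rational(-10740501972, 10371335593) (a = Add(Mul(-119187, Pow(115459, -1)), Mul(297, Pow(-89827, -1))) = Add(Mul(-119187, Rational(1, 115459)), Mul(297, Rational(-1, 89827))) = Add(Rational(-119187, 115459), Rational(-297, 89827)) = Rational(-10740501972, 10371335593) ≈ -1.0356)
Pow(Add(a, T), Rational(1, 2)) = Pow(Add(Rational(-10740501972, 10371335593), -5), Rational(1, 2)) = Pow(Rational(-62597179937, 10371335593), Rational(1, 2)) = Mul(Rational(23, 10371335593), I, Pow(1227252098869628729, Rational(1, 2)))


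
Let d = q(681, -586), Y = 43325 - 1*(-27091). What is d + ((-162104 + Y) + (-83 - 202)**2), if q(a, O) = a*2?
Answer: -9101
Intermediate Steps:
Y = 70416 (Y = 43325 + 27091 = 70416)
q(a, O) = 2*a
d = 1362 (d = 2*681 = 1362)
d + ((-162104 + Y) + (-83 - 202)**2) = 1362 + ((-162104 + 70416) + (-83 - 202)**2) = 1362 + (-91688 + (-285)**2) = 1362 + (-91688 + 81225) = 1362 - 10463 = -9101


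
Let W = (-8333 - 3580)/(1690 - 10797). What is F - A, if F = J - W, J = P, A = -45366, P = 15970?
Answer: 558575039/9107 ≈ 61335.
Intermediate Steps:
J = 15970
W = 11913/9107 (W = -11913/(-9107) = -11913*(-1/9107) = 11913/9107 ≈ 1.3081)
F = 145426877/9107 (F = 15970 - 1*11913/9107 = 15970 - 11913/9107 = 145426877/9107 ≈ 15969.)
F - A = 145426877/9107 - 1*(-45366) = 145426877/9107 + 45366 = 558575039/9107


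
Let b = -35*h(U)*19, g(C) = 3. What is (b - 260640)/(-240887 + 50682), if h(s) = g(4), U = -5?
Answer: 52527/38041 ≈ 1.3808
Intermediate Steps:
h(s) = 3
b = -1995 (b = -35*3*19 = -105*19 = -1995)
(b - 260640)/(-240887 + 50682) = (-1995 - 260640)/(-240887 + 50682) = -262635/(-190205) = -262635*(-1/190205) = 52527/38041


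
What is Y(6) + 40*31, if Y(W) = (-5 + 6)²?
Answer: 1241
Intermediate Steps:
Y(W) = 1 (Y(W) = 1² = 1)
Y(6) + 40*31 = 1 + 40*31 = 1 + 1240 = 1241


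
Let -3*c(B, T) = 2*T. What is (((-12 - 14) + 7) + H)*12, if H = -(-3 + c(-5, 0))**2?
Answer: -336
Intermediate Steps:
c(B, T) = -2*T/3
H = -9 (H = -(-3 - 2/3*0)**2 = -(-3 + 0)**2 = -1*(-3)**2 = -1*9 = -9)
(((-12 - 14) + 7) + H)*12 = (((-12 - 14) + 7) - 9)*12 = ((-26 + 7) - 9)*12 = (-19 - 9)*12 = -28*12 = -336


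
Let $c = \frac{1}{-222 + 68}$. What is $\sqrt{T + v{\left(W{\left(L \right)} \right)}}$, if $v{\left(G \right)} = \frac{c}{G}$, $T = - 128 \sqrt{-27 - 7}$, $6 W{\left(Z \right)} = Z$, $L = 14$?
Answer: $\frac{\sqrt{-66 - 3035648 i \sqrt{34}}}{154} \approx 19.318 - 19.318 i$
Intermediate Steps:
$W{\left(Z \right)} = \frac{Z}{6}$
$c = - \frac{1}{154}$ ($c = \frac{1}{-154} = - \frac{1}{154} \approx -0.0064935$)
$T = - 128 i \sqrt{34}$ ($T = - 128 \sqrt{-34} = - 128 i \sqrt{34} \approx - 746.36 i$)
$v{\left(G \right)} = - \frac{1}{154 G}$
$\sqrt{T + v{\left(W{\left(L \right)} \right)}} = \sqrt{- 128 i \sqrt{34} - \frac{1}{154 \cdot \frac{1}{6} \cdot 14}} = \sqrt{- 128 i \sqrt{34} - \frac{1}{154 \cdot \frac{7}{3}}} = \sqrt{- 128 i \sqrt{34} - \frac{3}{1078}} = \sqrt{- \frac{3}{1078} - 128 i \sqrt{34}}$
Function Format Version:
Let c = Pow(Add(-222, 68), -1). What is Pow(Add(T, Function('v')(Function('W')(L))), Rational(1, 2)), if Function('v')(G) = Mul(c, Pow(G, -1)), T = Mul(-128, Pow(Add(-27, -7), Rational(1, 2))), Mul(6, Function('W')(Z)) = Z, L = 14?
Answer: Mul(Rational(1, 154), Pow(Add(-66, Mul(-3035648, I, Pow(34, Rational(1, 2)))), Rational(1, 2))) ≈ Add(19.318, Mul(-19.318, I))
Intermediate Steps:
Function('W')(Z) = Mul(Rational(1, 6), Z)
c = Rational(-1, 154) (c = Pow(-154, -1) = Rational(-1, 154) ≈ -0.0064935)
T = Mul(-128, I, Pow(34, Rational(1, 2))) (T = Mul(-128, Pow(-34, Rational(1, 2))) = Mul(-128, Mul(I, Pow(34, Rational(1, 2)))) = Mul(-128, I, Pow(34, Rational(1, 2))) ≈ Mul(-746.36, I))
Function('v')(G) = Mul(Rational(-1, 154), Pow(G, -1))
Pow(Add(T, Function('v')(Function('W')(L))), Rational(1, 2)) = Pow(Add(Mul(-128, I, Pow(34, Rational(1, 2))), Mul(Rational(-1, 154), Pow(Mul(Rational(1, 6), 14), -1))), Rational(1, 2)) = Pow(Add(Mul(-128, I, Pow(34, Rational(1, 2))), Mul(Rational(-1, 154), Pow(Rational(7, 3), -1))), Rational(1, 2)) = Pow(Add(Mul(-128, I, Pow(34, Rational(1, 2))), Mul(Rational(-1, 154), Rational(3, 7))), Rational(1, 2)) = Pow(Add(Mul(-128, I, Pow(34, Rational(1, 2))), Rational(-3, 1078)), Rational(1, 2)) = Pow(Add(Rational(-3, 1078), Mul(-128, I, Pow(34, Rational(1, 2)))), Rational(1, 2))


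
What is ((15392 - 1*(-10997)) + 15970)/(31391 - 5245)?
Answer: 42359/26146 ≈ 1.6201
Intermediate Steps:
((15392 - 1*(-10997)) + 15970)/(31391 - 5245) = ((15392 + 10997) + 15970)/26146 = (26389 + 15970)*(1/26146) = 42359*(1/26146) = 42359/26146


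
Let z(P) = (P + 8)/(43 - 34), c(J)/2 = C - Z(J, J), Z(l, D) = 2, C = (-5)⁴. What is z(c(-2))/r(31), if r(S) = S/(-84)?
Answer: -11704/31 ≈ -377.55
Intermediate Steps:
C = 625
c(J) = 1246 (c(J) = 2*(625 - 1*2) = 2*(625 - 2) = 2*623 = 1246)
z(P) = 8/9 + P/9 (z(P) = (8 + P)/9 = (8 + P)*(⅑) = 8/9 + P/9)
r(S) = -S/84 (r(S) = S*(-1/84) = -S/84)
z(c(-2))/r(31) = (8/9 + (⅑)*1246)/((-1/84*31)) = (8/9 + 1246/9)/(-31/84) = (418/3)*(-84/31) = -11704/31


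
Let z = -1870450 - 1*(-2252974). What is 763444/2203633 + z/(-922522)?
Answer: -69324311962/1016449961213 ≈ -0.068202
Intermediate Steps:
z = 382524 (z = -1870450 + 2252974 = 382524)
763444/2203633 + z/(-922522) = 763444/2203633 + 382524/(-922522) = 763444*(1/2203633) + 382524*(-1/922522) = 763444/2203633 - 191262/461261 = -69324311962/1016449961213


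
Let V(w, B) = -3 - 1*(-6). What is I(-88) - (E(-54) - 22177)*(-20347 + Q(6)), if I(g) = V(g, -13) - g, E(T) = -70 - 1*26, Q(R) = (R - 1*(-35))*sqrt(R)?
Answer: -453188640 + 913193*sqrt(6) ≈ -4.5095e+8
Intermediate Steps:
V(w, B) = 3 (V(w, B) = -3 + 6 = 3)
Q(R) = sqrt(R)*(35 + R) (Q(R) = (R + 35)*sqrt(R) = (35 + R)*sqrt(R) = sqrt(R)*(35 + R))
E(T) = -96 (E(T) = -70 - 26 = -96)
I(g) = 3 - g
I(-88) - (E(-54) - 22177)*(-20347 + Q(6)) = (3 - 1*(-88)) - (-96 - 22177)*(-20347 + sqrt(6)*(35 + 6)) = (3 + 88) - (-22273)*(-20347 + sqrt(6)*41) = 91 - (-22273)*(-20347 + 41*sqrt(6)) = 91 - (453188731 - 913193*sqrt(6)) = 91 + (-453188731 + 913193*sqrt(6)) = -453188640 + 913193*sqrt(6)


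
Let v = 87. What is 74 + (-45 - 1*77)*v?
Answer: -10540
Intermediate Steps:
74 + (-45 - 1*77)*v = 74 + (-45 - 1*77)*87 = 74 + (-45 - 77)*87 = 74 - 122*87 = 74 - 10614 = -10540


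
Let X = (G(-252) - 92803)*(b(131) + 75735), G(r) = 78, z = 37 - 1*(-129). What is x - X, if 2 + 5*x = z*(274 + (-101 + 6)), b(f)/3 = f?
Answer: 35294873712/5 ≈ 7.0590e+9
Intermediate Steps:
z = 166 (z = 37 + 129 = 166)
b(f) = 3*f
x = 29712/5 (x = -⅖ + (166*(274 + (-101 + 6)))/5 = -⅖ + (166*(274 - 95))/5 = -⅖ + (166*179)/5 = -⅖ + (⅕)*29714 = -⅖ + 29714/5 = 29712/5 ≈ 5942.4)
X = -7058968800 (X = (78 - 92803)*(3*131 + 75735) = -92725*(393 + 75735) = -92725*76128 = -7058968800)
x - X = 29712/5 - 1*(-7058968800) = 29712/5 + 7058968800 = 35294873712/5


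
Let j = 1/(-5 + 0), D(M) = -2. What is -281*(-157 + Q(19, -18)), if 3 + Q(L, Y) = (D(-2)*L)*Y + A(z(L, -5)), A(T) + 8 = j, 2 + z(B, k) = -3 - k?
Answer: -724699/5 ≈ -1.4494e+5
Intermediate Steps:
z(B, k) = -5 - k (z(B, k) = -2 + (-3 - k) = -5 - k)
j = -⅕ (j = 1/(-5) = -⅕ ≈ -0.20000)
A(T) = -41/5 (A(T) = -8 - ⅕ = -41/5)
Q(L, Y) = -56/5 - 2*L*Y (Q(L, Y) = -3 + ((-2*L)*Y - 41/5) = -3 + (-2*L*Y - 41/5) = -3 + (-41/5 - 2*L*Y) = -56/5 - 2*L*Y)
-281*(-157 + Q(19, -18)) = -281*(-157 + (-56/5 - 2*19*(-18))) = -281*(-157 + (-56/5 + 684)) = -281*(-157 + 3364/5) = -281*2579/5 = -724699/5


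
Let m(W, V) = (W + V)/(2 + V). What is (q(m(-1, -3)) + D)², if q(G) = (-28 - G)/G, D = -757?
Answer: 585225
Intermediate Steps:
m(W, V) = (V + W)/(2 + V)
q(G) = (-28 - G)/G
(q(m(-1, -3)) + D)² = ((-28 - (-3 - 1)/(2 - 3))/(((-3 - 1)/(2 - 3))) - 757)² = ((-28 - (-4)/(-1))/((-4/(-1))) - 757)² = ((-28 - (-1)*(-4))/((-1*(-4))) - 757)² = ((-28 - 1*4)/4 - 757)² = ((-28 - 4)/4 - 757)² = ((¼)*(-32) - 757)² = (-8 - 757)² = (-765)² = 585225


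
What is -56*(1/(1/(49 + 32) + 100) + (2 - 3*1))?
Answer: 449120/8101 ≈ 55.440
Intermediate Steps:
-56*(1/(1/(49 + 32) + 100) + (2 - 3*1)) = -56*(1/(1/81 + 100) + (2 - 3)) = -56*(1/(1/81 + 100) - 1) = -56*(1/(8101/81) - 1) = -56*(81/8101 - 1) = -56*(-8020/8101) = 449120/8101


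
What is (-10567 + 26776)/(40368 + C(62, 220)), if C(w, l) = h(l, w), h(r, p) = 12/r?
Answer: 297165/740081 ≈ 0.40153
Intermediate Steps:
C(w, l) = 12/l
(-10567 + 26776)/(40368 + C(62, 220)) = (-10567 + 26776)/(40368 + 12/220) = 16209/(40368 + 12*(1/220)) = 16209/(40368 + 3/55) = 16209/(2220243/55) = 16209*(55/2220243) = 297165/740081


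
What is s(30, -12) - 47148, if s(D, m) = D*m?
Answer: -47508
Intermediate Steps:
s(30, -12) - 47148 = 30*(-12) - 47148 = -360 - 47148 = -47508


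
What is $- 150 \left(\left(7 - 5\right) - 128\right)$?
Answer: $18900$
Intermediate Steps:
$- 150 \left(\left(7 - 5\right) - 128\right) = - 150 \left(2 - 128\right) = \left(-150\right) \left(-126\right) = 18900$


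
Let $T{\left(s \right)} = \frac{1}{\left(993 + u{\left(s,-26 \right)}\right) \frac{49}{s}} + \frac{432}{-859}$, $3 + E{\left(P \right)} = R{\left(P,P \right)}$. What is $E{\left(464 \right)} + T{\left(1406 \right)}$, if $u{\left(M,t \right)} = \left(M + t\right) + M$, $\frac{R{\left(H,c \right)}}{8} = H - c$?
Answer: $- \frac{555971785}{159061889} \approx -3.4953$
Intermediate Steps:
$R{\left(H,c \right)} = - 8 c + 8 H$ ($R{\left(H,c \right)} = 8 \left(H - c\right) = - 8 c + 8 H$)
$E{\left(P \right)} = -3$ ($E{\left(P \right)} = -3 + \left(- 8 P + 8 P\right) = -3 + 0 = -3$)
$u{\left(M,t \right)} = t + 2 M$
$T{\left(s \right)} = - \frac{432}{859} + \frac{s}{49 \left(967 + 2 s\right)}$ ($T{\left(s \right)} = \frac{1}{\left(993 + \left(-26 + 2 s\right)\right) \frac{49}{s}} + \frac{432}{-859} = \frac{\frac{1}{49} s}{967 + 2 s} + 432 \left(- \frac{1}{859}\right) = \frac{s}{49 \left(967 + 2 s\right)} - \frac{432}{859} = - \frac{432}{859} + \frac{s}{49 \left(967 + 2 s\right)}$)
$E{\left(464 \right)} + T{\left(1406 \right)} = -3 + \frac{-20469456 - 58316662}{42091 \left(967 + 2 \cdot 1406\right)} = -3 + \frac{-20469456 - 58316662}{42091 \left(967 + 2812\right)} = -3 + \frac{1}{42091} \cdot \frac{1}{3779} \left(-78786118\right) = -3 - \frac{78786118}{159061889} = - \frac{555971785}{159061889}$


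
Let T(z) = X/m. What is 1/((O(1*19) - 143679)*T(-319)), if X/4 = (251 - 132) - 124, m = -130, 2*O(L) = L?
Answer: -1/22103 ≈ -4.5243e-5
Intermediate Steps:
O(L) = L/2
X = -20 (X = 4*((251 - 132) - 124) = 4*(119 - 124) = 4*(-5) = -20)
T(z) = 2/13 (T(z) = -20/(-130) = -20*(-1/130) = 2/13)
1/((O(1*19) - 143679)*T(-319)) = 1/(((1*19)/2 - 143679)*(2/13)) = (13/2)/((½)*19 - 143679) = (13/2)/(19/2 - 143679) = (13/2)/(-287339/2) = -2/287339*13/2 = -1/22103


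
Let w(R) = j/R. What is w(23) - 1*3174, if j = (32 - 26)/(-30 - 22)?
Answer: -1898055/598 ≈ -3174.0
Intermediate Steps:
j = -3/26 (j = 6/(-52) = 6*(-1/52) = -3/26 ≈ -0.11538)
w(R) = -3/(26*R)
w(23) - 1*3174 = -3/26/23 - 1*3174 = -3/26*1/23 - 3174 = -3/598 - 3174 = -1898055/598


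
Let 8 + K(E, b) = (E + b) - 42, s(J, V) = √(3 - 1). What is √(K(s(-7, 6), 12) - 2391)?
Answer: √(-2429 + √2) ≈ 49.271*I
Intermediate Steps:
s(J, V) = √2
K(E, b) = -50 + E + b (K(E, b) = -8 + ((E + b) - 42) = -8 + (-42 + E + b) = -50 + E + b)
√(K(s(-7, 6), 12) - 2391) = √((-50 + √2 + 12) - 2391) = √((-38 + √2) - 2391) = √(-2429 + √2)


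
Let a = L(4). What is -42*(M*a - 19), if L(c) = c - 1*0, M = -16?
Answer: 3486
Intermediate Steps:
L(c) = c (L(c) = c + 0 = c)
a = 4
-42*(M*a - 19) = -42*(-16*4 - 19) = -42*(-64 - 19) = -42*(-83) = 3486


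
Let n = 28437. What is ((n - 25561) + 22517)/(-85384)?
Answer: -25393/85384 ≈ -0.29740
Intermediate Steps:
((n - 25561) + 22517)/(-85384) = ((28437 - 25561) + 22517)/(-85384) = (2876 + 22517)*(-1/85384) = 25393*(-1/85384) = -25393/85384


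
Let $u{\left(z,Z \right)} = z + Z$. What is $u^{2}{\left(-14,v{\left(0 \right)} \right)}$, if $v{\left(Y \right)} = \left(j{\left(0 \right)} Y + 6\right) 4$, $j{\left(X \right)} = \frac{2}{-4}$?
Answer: $100$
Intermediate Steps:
$j{\left(X \right)} = - \frac{1}{2}$ ($j{\left(X \right)} = 2 \left(- \frac{1}{4}\right) = - \frac{1}{2}$)
$v{\left(Y \right)} = 24 - 2 Y$ ($v{\left(Y \right)} = \left(- \frac{Y}{2} + 6\right) 4 = \left(6 - \frac{Y}{2}\right) 4 = 24 - 2 Y$)
$u{\left(z,Z \right)} = Z + z$
$u^{2}{\left(-14,v{\left(0 \right)} \right)} = \left(\left(24 - 0\right) - 14\right)^{2} = \left(\left(24 + 0\right) - 14\right)^{2} = \left(24 - 14\right)^{2} = 10^{2} = 100$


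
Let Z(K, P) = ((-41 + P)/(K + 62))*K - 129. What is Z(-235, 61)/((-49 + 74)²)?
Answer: -17617/108125 ≈ -0.16293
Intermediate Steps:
Z(K, P) = -129 + K*(-41 + P)/(62 + K) (Z(K, P) = ((-41 + P)/(62 + K))*K - 129 = K*(-41 + P)/(62 + K) - 129 = -129 + K*(-41 + P)/(62 + K))
Z(-235, 61)/((-49 + 74)²) = ((-7998 - 170*(-235) - 235*61)/(62 - 235))/((-49 + 74)²) = ((-7998 + 39950 - 14335)/(-173))/(25²) = -1/173*17617/625 = -17617/173*1/625 = -17617/108125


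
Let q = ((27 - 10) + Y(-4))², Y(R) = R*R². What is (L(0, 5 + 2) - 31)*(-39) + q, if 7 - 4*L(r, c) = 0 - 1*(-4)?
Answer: 13555/4 ≈ 3388.8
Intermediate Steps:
Y(R) = R³
L(r, c) = ¾ (L(r, c) = 7/4 - (0 - 1*(-4))/4 = 7/4 - (0 + 4)/4 = 7/4 - ¼*4 = 7/4 - 1 = ¾)
q = 2209 (q = ((27 - 10) + (-4)³)² = (17 - 64)² = (-47)² = 2209)
(L(0, 5 + 2) - 31)*(-39) + q = (¾ - 31)*(-39) + 2209 = -121/4*(-39) + 2209 = 4719/4 + 2209 = 13555/4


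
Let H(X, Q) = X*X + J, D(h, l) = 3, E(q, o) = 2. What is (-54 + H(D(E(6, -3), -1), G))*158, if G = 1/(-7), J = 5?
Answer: -6320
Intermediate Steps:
G = -1/7 ≈ -0.14286
H(X, Q) = 5 + X**2 (H(X, Q) = X*X + 5 = X**2 + 5 = 5 + X**2)
(-54 + H(D(E(6, -3), -1), G))*158 = (-54 + (5 + 3**2))*158 = (-54 + (5 + 9))*158 = (-54 + 14)*158 = -40*158 = -6320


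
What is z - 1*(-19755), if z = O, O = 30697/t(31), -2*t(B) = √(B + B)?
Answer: 19755 - 30697*√62/31 ≈ 11958.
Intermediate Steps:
t(B) = -√2*√B/2 (t(B) = -√(B + B)/2 = -√2*√B/2)
O = -30697*√62/31 (O = 30697/((-√2*√31/2)) = 30697/((-√62/2)) = 30697*(-√62/31) = -30697*√62/31 ≈ -7797.0)
z = -30697*√62/31 ≈ -7797.0
z - 1*(-19755) = -30697*√62/31 - 1*(-19755) = -30697*√62/31 + 19755 = 19755 - 30697*√62/31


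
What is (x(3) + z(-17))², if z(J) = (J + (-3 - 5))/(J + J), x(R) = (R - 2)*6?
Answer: 52441/1156 ≈ 45.364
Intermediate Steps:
x(R) = -12 + 6*R (x(R) = (-2 + R)*6 = -12 + 6*R)
z(J) = (-8 + J)/(2*J) (z(J) = (J - 8)/((2*J)) = (-8 + J)*(1/(2*J)) = (-8 + J)/(2*J))
(x(3) + z(-17))² = ((-12 + 6*3) + (½)*(-8 - 17)/(-17))² = ((-12 + 18) + (½)*(-1/17)*(-25))² = (6 + 25/34)² = (229/34)² = 52441/1156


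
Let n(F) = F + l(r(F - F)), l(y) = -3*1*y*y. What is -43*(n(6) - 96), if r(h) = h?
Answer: 3870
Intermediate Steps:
l(y) = -3*y² (l(y) = -3*y*y = -3*y²)
n(F) = F (n(F) = F - 3*(F - F)² = F - 3*0² = F - 3*0 = F + 0 = F)
-43*(n(6) - 96) = -43*(6 - 96) = -43*(-90) = 3870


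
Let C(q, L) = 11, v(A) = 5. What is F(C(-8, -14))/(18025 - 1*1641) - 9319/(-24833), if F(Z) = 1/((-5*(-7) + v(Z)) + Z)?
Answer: 7786832129/20750057472 ≈ 0.37527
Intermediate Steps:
F(Z) = 1/(40 + Z) (F(Z) = 1/((-5*(-7) + 5) + Z) = 1/((35 + 5) + Z) = 1/(40 + Z))
F(C(-8, -14))/(18025 - 1*1641) - 9319/(-24833) = 1/((40 + 11)*(18025 - 1*1641)) - 9319/(-24833) = 1/(51*(18025 - 1641)) - 9319*(-1/24833) = (1/51)/16384 + 9319/24833 = (1/51)*(1/16384) + 9319/24833 = 1/835584 + 9319/24833 = 7786832129/20750057472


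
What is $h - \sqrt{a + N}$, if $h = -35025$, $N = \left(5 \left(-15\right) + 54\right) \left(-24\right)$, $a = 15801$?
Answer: $-35025 - \sqrt{16305} \approx -35153.0$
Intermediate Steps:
$N = 504$ ($N = \left(-75 + 54\right) \left(-24\right) = \left(-21\right) \left(-24\right) = 504$)
$h - \sqrt{a + N} = -35025 - \sqrt{15801 + 504} = -35025 - \sqrt{16305}$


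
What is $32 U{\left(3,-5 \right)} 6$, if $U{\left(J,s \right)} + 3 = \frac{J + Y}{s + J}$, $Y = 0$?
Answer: $-864$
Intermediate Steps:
$U{\left(J,s \right)} = -3 + \frac{J}{J + s}$ ($U{\left(J,s \right)} = -3 + \frac{J + 0}{s + J} = -3 + \frac{J}{J + s}$)
$32 U{\left(3,-5 \right)} 6 = 32 \frac{\left(-3\right) \left(-5\right) - 6}{3 - 5} \cdot 6 = 32 \frac{15 - 6}{-2} \cdot 6 = 32 \left(\left(- \frac{1}{2}\right) 9\right) 6 = 32 \left(- \frac{9}{2}\right) 6 = \left(-144\right) 6 = -864$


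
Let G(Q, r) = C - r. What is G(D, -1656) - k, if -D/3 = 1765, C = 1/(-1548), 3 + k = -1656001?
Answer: 2566057679/1548 ≈ 1.6577e+6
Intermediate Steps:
k = -1656004 (k = -3 - 1656001 = -1656004)
C = -1/1548 ≈ -0.00064600
D = -5295 (D = -3*1765 = -5295)
G(Q, r) = -1/1548 - r
G(D, -1656) - k = (-1/1548 - 1*(-1656)) - 1*(-1656004) = (-1/1548 + 1656) + 1656004 = 2563487/1548 + 1656004 = 2566057679/1548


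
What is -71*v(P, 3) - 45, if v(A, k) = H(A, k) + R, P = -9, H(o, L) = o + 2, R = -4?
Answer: 736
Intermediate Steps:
H(o, L) = 2 + o
v(A, k) = -2 + A (v(A, k) = (2 + A) - 4 = -2 + A)
-71*v(P, 3) - 45 = -71*(-2 - 9) - 45 = -71*(-11) - 45 = 781 - 45 = 736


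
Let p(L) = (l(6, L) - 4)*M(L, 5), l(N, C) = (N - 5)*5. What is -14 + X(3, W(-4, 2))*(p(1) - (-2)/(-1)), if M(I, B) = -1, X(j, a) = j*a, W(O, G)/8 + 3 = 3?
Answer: -14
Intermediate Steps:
W(O, G) = 0 (W(O, G) = -24 + 8*3 = -24 + 24 = 0)
X(j, a) = a*j
l(N, C) = -25 + 5*N (l(N, C) = (-5 + N)*5 = -25 + 5*N)
p(L) = -1 (p(L) = ((-25 + 5*6) - 4)*(-1) = ((-25 + 30) - 4)*(-1) = (5 - 4)*(-1) = 1*(-1) = -1)
-14 + X(3, W(-4, 2))*(p(1) - (-2)/(-1)) = -14 + (0*3)*(-1 - (-2)/(-1)) = -14 + 0*(-1 - (-2)*(-1)) = -14 + 0*(-1 - 1*2) = -14 + 0*(-1 - 2) = -14 + 0*(-3) = -14 + 0 = -14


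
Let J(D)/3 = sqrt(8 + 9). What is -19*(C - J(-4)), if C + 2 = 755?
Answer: -14307 + 57*sqrt(17) ≈ -14072.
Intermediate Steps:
C = 753 (C = -2 + 755 = 753)
J(D) = 3*sqrt(17) (J(D) = 3*sqrt(8 + 9) = 3*sqrt(17))
-19*(C - J(-4)) = -19*(753 - 3*sqrt(17)) = -14307 + 57*sqrt(17)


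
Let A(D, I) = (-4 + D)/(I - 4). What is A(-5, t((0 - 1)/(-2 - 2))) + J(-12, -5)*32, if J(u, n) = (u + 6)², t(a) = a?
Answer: 5772/5 ≈ 1154.4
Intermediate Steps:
A(D, I) = (-4 + D)/(-4 + I)
J(u, n) = (6 + u)²
A(-5, t((0 - 1)/(-2 - 2))) + J(-12, -5)*32 = (-4 - 5)/(-4 + (0 - 1)/(-2 - 2)) + (6 - 12)²*32 = -9/(-4 - 1/(-4)) + (-6)²*32 = -9/(-4 - 1*(-¼)) + 36*32 = -9/(-4 + ¼) + 1152 = -9/(-15/4) + 1152 = -4/15*(-9) + 1152 = 12/5 + 1152 = 5772/5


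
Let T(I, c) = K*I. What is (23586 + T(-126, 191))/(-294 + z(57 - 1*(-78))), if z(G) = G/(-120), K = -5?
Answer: -64576/787 ≈ -82.053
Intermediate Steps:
T(I, c) = -5*I
z(G) = -G/120 (z(G) = G*(-1/120) = -G/120)
(23586 + T(-126, 191))/(-294 + z(57 - 1*(-78))) = (23586 - 5*(-126))/(-294 - (57 - 1*(-78))/120) = (23586 + 630)/(-294 - (57 + 78)/120) = 24216/(-294 - 1/120*135) = 24216/(-294 - 9/8) = 24216/(-2361/8) = 24216*(-8/2361) = -64576/787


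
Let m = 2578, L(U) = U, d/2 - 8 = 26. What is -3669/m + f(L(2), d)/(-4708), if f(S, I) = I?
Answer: -4362239/3034306 ≈ -1.4376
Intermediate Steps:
d = 68 (d = 16 + 2*26 = 16 + 52 = 68)
-3669/m + f(L(2), d)/(-4708) = -3669/2578 + 68/(-4708) = -3669*1/2578 + 68*(-1/4708) = -3669/2578 - 17/1177 = -4362239/3034306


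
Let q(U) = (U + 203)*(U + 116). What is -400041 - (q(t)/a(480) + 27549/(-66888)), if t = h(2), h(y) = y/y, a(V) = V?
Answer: -3716839009/9290 ≈ -4.0009e+5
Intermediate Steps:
h(y) = 1
t = 1
q(U) = (116 + U)*(203 + U) (q(U) = (203 + U)*(116 + U) = (116 + U)*(203 + U))
-400041 - (q(t)/a(480) + 27549/(-66888)) = -400041 - ((23548 + 1**2 + 319*1)/480 + 27549/(-66888)) = -400041 - ((23548 + 1 + 319)*(1/480) + 27549*(-1/66888)) = -400041 - (23868*(1/480) - 3061/7432) = -400041 - (1989/40 - 3061/7432) = -400041 - 1*458119/9290 = -400041 - 458119/9290 = -3716839009/9290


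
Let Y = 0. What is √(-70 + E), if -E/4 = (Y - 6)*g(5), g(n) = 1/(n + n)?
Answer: 13*I*√10/5 ≈ 8.2219*I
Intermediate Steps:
g(n) = 1/(2*n)
E = 12/5 (E = -4*(0 - 6)*(½)/5 = -(-24)*(½)*(⅕) = -(-24)/10 = -4*(-⅗) = 12/5 ≈ 2.4000)
√(-70 + E) = √(-70 + 12/5) = √(-338/5) = 13*I*√10/5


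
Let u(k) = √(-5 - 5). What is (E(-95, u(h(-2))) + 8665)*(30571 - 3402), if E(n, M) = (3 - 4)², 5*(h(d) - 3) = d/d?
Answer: 235446554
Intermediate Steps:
h(d) = 16/5 (h(d) = 3 + (d/d)/5 = 3 + (⅕)*1 = 3 + ⅕ = 16/5)
u(k) = I*√10 (u(k) = √(-10) = I*√10)
E(n, M) = 1 (E(n, M) = (-1)² = 1)
(E(-95, u(h(-2))) + 8665)*(30571 - 3402) = (1 + 8665)*(30571 - 3402) = 8666*27169 = 235446554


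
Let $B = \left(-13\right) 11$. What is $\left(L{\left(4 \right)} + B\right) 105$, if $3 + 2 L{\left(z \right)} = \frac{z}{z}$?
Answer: $-15120$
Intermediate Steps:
$B = -143$
$L{\left(z \right)} = -1$ ($L{\left(z \right)} = - \frac{3}{2} + \frac{z \frac{1}{z}}{2} = - \frac{3}{2} + \frac{1}{2} \cdot 1 = - \frac{3}{2} + \frac{1}{2} = -1$)
$\left(L{\left(4 \right)} + B\right) 105 = \left(-1 - 143\right) 105 = \left(-144\right) 105 = -15120$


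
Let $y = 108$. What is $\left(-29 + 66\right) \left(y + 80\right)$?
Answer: $6956$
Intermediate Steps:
$\left(-29 + 66\right) \left(y + 80\right) = \left(-29 + 66\right) \left(108 + 80\right) = 37 \cdot 188 = 6956$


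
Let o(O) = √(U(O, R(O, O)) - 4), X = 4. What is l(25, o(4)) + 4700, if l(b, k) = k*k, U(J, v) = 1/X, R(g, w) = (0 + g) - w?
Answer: 18785/4 ≈ 4696.3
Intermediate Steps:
R(g, w) = g - w
U(J, v) = ¼ (U(J, v) = 1/4 = ¼)
o(O) = I*√15/2 (o(O) = √(¼ - 4) = √(-15/4) = I*√15/2)
l(b, k) = k²
l(25, o(4)) + 4700 = (I*√15/2)² + 4700 = -15/4 + 4700 = 18785/4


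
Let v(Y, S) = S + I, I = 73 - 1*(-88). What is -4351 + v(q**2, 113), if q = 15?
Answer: -4077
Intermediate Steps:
I = 161 (I = 73 + 88 = 161)
v(Y, S) = 161 + S (v(Y, S) = S + 161 = 161 + S)
-4351 + v(q**2, 113) = -4351 + (161 + 113) = -4351 + 274 = -4077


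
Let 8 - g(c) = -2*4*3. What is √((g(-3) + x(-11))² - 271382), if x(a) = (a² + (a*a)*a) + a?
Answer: √1142339 ≈ 1068.8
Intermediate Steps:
x(a) = a + a² + a³ (x(a) = (a² + a²*a) + a = (a² + a³) + a = a + a² + a³)
g(c) = 32 (g(c) = 8 - (-2*4)*3 = 8 - (-8)*3 = 8 - 1*(-24) = 8 + 24 = 32)
√((g(-3) + x(-11))² - 271382) = √((32 - 11*(1 - 11 + (-11)²))² - 271382) = √((32 - 11*(1 - 11 + 121))² - 271382) = √((32 - 11*111)² - 271382) = √((32 - 1221)² - 271382) = √((-1189)² - 271382) = √(1413721 - 271382) = √1142339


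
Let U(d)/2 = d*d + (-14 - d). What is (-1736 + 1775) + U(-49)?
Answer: 4911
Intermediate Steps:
U(d) = -28 - 2*d + 2*d² (U(d) = 2*(d*d + (-14 - d)) = 2*(d² + (-14 - d)) = 2*(-14 + d² - d) = -28 - 2*d + 2*d²)
(-1736 + 1775) + U(-49) = (-1736 + 1775) + (-28 - 2*(-49) + 2*(-49)²) = 39 + (-28 + 98 + 2*2401) = 39 + (-28 + 98 + 4802) = 39 + 4872 = 4911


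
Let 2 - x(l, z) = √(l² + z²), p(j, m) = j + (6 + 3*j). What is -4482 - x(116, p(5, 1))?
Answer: -4484 + 2*√3533 ≈ -4365.1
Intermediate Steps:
p(j, m) = 6 + 4*j
x(l, z) = 2 - √(l² + z²)
-4482 - x(116, p(5, 1)) = -4482 - (2 - √(116² + (6 + 4*5)²)) = -4482 - (2 - √(13456 + (6 + 20)²)) = -4482 - (2 - √(13456 + 26²)) = -4482 - (2 - √(13456 + 676)) = -4482 - (2 - √14132) = -4482 - (2 - 2*√3533) = -4482 + (-2 + 2*√3533) = -4484 + 2*√3533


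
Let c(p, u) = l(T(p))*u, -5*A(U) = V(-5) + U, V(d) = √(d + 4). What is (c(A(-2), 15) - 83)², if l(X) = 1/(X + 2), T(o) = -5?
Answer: 7744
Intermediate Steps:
V(d) = √(4 + d)
A(U) = -I/5 - U/5 (A(U) = -(√(4 - 5) + U)/5 = -(√(-1) + U)/5 = -(I + U)/5 = -I/5 - U/5)
l(X) = 1/(2 + X)
c(p, u) = -u/3 (c(p, u) = u/(2 - 5) = u/(-3) = -u/3)
(c(A(-2), 15) - 83)² = (-⅓*15 - 83)² = (-5 - 83)² = (-88)² = 7744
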